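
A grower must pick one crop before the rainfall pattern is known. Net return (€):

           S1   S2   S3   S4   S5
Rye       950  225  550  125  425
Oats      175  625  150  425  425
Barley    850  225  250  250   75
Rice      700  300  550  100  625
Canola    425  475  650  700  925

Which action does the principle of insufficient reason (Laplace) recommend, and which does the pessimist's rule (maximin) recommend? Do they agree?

Row averages: Rye=455, Oats=360, Barley=330, Rice=455, Canola=635
Highest average = 635 → Canola.
Row minima: Rye=125, Oats=150, Barley=75, Rice=100, Canola=425
Best worst-case = 425 → Canola.

laplace → Canola; maximin → Canola (agree)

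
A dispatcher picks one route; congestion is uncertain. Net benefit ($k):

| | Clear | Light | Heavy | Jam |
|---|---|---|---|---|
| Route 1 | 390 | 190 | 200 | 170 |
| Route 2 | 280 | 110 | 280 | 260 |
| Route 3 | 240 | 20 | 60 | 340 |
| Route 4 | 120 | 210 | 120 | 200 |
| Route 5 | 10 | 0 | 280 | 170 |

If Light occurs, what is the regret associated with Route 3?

190

Best payoff under Light is 210.
Regret = 210 − 20 = 190.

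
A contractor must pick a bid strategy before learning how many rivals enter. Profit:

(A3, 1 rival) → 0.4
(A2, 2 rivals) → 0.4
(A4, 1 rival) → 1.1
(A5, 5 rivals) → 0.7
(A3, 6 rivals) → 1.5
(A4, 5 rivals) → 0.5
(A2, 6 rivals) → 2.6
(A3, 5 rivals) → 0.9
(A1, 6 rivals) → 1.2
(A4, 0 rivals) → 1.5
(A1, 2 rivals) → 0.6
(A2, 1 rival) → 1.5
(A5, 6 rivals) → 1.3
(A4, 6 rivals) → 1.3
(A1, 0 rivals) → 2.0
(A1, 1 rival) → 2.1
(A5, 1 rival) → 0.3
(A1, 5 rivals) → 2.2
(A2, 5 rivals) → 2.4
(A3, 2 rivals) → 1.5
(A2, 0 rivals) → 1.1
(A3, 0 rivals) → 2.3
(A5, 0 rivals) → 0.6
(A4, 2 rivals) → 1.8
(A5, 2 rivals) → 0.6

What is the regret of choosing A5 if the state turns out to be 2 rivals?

Best payoff under 2 rivals is 1.8.
Regret = 1.8 − 0.6 = 1.2.

1.2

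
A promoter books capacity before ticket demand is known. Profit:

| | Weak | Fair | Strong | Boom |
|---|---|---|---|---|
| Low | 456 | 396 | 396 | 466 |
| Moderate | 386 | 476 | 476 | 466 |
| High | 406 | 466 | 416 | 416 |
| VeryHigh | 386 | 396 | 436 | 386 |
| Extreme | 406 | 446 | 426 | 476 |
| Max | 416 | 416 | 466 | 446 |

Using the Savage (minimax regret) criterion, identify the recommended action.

Column bests: Weak=456, Fair=476, Strong=476, Boom=476.
Low regrets: 0, 80, 80, 10 → max 80
Moderate regrets: 70, 0, 0, 10 → max 70
High regrets: 50, 10, 60, 60 → max 60
VeryHigh regrets: 70, 80, 40, 90 → max 90
Extreme regrets: 50, 30, 50, 0 → max 50
Max regrets: 40, 60, 10, 30 → max 60
Smallest max regret = 50 → Extreme.

Extreme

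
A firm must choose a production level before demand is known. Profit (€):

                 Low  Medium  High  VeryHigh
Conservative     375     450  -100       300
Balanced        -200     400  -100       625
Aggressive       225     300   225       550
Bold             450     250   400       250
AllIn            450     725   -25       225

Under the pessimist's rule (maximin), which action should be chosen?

Row minima: Conservative=-100, Balanced=-200, Aggressive=225, Bold=250, AllIn=-25
Best worst-case = 250 → Bold.

Bold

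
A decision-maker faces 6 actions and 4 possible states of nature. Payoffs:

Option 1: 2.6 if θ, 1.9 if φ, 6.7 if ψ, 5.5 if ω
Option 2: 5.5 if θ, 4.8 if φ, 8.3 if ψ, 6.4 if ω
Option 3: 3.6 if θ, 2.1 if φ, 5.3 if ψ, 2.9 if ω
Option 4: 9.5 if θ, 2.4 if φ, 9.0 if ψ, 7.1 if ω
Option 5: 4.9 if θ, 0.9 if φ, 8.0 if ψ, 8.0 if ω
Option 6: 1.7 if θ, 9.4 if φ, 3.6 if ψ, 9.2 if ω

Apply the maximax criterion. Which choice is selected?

Option 4

Row maxima: Option 1=6.7, Option 2=8.3, Option 3=5.3, Option 4=9.5, Option 5=8.0, Option 6=9.4
Best best-case = 9.5 → Option 4.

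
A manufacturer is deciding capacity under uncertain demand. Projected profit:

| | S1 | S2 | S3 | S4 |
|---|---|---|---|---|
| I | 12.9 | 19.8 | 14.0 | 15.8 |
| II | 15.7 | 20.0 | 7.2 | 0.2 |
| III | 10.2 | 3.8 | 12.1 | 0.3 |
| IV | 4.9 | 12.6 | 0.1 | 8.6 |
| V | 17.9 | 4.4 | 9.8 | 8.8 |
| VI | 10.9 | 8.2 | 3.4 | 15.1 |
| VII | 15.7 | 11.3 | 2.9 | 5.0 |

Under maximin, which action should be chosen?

I

Row minima: I=12.9, II=0.2, III=0.3, IV=0.1, V=4.4, VI=3.4, VII=2.9
Best worst-case = 12.9 → I.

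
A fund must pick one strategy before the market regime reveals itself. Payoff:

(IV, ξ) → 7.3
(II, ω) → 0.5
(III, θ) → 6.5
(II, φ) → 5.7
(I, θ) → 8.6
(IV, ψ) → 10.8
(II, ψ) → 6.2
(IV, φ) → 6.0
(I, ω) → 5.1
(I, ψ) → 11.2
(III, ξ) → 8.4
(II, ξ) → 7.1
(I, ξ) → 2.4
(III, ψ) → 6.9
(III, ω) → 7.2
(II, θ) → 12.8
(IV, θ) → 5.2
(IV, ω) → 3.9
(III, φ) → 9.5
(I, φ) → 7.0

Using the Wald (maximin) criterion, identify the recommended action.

Row minima: I=2.4, II=0.5, III=6.5, IV=3.9
Best worst-case = 6.5 → III.

III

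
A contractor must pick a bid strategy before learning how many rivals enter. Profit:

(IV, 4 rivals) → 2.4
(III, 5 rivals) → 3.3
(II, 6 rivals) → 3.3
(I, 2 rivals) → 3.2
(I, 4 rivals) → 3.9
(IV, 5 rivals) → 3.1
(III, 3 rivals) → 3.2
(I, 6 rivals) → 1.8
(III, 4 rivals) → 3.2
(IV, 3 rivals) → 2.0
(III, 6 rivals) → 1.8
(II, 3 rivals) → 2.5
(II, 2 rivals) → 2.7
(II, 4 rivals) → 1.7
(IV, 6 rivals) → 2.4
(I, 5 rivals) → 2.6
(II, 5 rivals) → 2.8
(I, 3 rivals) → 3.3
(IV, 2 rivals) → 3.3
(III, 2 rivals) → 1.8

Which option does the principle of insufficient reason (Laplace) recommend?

I

Row averages: I=2.96, II=2.6, III=2.66, IV=2.64
Highest average = 2.96 → I.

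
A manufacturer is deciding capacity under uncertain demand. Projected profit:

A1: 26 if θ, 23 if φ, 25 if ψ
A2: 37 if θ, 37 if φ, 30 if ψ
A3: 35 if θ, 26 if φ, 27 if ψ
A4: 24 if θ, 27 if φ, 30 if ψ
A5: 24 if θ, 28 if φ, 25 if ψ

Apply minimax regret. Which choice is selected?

A2

Column bests: θ=37, φ=37, ψ=30.
A1 regrets: 11, 14, 5 → max 14
A2 regrets: 0, 0, 0 → max 0
A3 regrets: 2, 11, 3 → max 11
A4 regrets: 13, 10, 0 → max 13
A5 regrets: 13, 9, 5 → max 13
Smallest max regret = 0 → A2.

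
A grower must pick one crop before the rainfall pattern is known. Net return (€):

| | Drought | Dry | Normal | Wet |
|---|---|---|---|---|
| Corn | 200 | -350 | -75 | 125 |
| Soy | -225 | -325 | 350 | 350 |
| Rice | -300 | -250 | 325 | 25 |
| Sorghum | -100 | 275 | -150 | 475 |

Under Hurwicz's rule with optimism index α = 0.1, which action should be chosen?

Sorghum

Corn: 0.1·200 + 0.9·(-350) = -295
Soy: 0.1·350 + 0.9·(-325) = -257.5
Rice: 0.1·325 + 0.9·(-300) = -237.5
Sorghum: 0.1·475 + 0.9·(-150) = -87.5
Highest Hurwicz score = -87.5 → Sorghum.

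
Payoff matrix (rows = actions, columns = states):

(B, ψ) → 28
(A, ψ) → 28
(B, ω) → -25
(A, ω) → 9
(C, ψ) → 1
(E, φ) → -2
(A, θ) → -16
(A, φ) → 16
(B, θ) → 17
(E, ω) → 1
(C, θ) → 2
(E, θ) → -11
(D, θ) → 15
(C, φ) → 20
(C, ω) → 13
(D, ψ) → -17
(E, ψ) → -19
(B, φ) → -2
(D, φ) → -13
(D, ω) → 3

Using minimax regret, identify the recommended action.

C

Column bests: θ=17, φ=20, ψ=28, ω=13.
A regrets: 33, 4, 0, 4 → max 33
B regrets: 0, 22, 0, 38 → max 38
C regrets: 15, 0, 27, 0 → max 27
D regrets: 2, 33, 45, 10 → max 45
E regrets: 28, 22, 47, 12 → max 47
Smallest max regret = 27 → C.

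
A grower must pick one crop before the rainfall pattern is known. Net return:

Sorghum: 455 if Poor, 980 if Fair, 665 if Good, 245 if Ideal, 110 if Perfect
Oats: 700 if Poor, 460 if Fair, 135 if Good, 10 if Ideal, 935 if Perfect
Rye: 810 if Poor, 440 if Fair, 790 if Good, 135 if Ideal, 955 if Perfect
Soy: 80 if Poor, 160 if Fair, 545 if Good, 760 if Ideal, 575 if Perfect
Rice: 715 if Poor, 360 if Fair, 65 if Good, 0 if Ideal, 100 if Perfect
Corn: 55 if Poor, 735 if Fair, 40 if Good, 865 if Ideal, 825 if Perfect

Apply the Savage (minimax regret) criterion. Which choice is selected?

Column bests: Poor=810, Fair=980, Good=790, Ideal=865, Perfect=955.
Sorghum regrets: 355, 0, 125, 620, 845 → max 845
Oats regrets: 110, 520, 655, 855, 20 → max 855
Rye regrets: 0, 540, 0, 730, 0 → max 730
Soy regrets: 730, 820, 245, 105, 380 → max 820
Rice regrets: 95, 620, 725, 865, 855 → max 865
Corn regrets: 755, 245, 750, 0, 130 → max 755
Smallest max regret = 730 → Rye.

Rye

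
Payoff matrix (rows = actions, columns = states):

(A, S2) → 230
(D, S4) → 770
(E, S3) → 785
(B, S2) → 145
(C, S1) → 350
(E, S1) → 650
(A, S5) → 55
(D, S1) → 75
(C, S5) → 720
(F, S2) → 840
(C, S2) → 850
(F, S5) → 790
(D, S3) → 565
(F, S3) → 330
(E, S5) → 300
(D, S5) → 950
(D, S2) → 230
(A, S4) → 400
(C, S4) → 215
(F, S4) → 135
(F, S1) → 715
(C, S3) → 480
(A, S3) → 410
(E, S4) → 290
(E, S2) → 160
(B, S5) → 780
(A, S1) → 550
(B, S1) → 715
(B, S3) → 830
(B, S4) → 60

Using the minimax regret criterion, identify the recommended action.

Column bests: S1=715, S2=850, S3=830, S4=770, S5=950.
A regrets: 165, 620, 420, 370, 895 → max 895
B regrets: 0, 705, 0, 710, 170 → max 710
C regrets: 365, 0, 350, 555, 230 → max 555
D regrets: 640, 620, 265, 0, 0 → max 640
E regrets: 65, 690, 45, 480, 650 → max 690
F regrets: 0, 10, 500, 635, 160 → max 635
Smallest max regret = 555 → C.

C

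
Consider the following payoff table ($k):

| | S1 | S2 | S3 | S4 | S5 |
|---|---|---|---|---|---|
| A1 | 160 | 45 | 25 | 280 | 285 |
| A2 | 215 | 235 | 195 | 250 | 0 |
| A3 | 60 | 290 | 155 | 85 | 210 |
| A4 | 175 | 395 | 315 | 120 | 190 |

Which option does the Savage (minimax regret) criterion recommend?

A4

Column bests: S1=215, S2=395, S3=315, S4=280, S5=285.
A1 regrets: 55, 350, 290, 0, 0 → max 350
A2 regrets: 0, 160, 120, 30, 285 → max 285
A3 regrets: 155, 105, 160, 195, 75 → max 195
A4 regrets: 40, 0, 0, 160, 95 → max 160
Smallest max regret = 160 → A4.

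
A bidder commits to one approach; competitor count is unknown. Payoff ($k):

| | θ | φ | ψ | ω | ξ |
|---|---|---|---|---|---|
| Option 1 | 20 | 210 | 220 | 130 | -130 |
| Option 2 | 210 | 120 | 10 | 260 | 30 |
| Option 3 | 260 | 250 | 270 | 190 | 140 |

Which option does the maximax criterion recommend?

Option 3

Row maxima: Option 1=220, Option 2=260, Option 3=270
Best best-case = 270 → Option 3.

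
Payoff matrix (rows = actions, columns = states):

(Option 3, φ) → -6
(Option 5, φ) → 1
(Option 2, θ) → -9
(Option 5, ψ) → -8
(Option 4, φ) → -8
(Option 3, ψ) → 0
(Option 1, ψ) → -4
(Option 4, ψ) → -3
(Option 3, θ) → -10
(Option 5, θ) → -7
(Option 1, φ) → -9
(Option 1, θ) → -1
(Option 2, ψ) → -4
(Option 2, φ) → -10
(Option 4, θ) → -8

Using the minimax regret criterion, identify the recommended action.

Column bests: θ=-1, φ=1, ψ=0.
Option 1 regrets: 0, 10, 4 → max 10
Option 2 regrets: 8, 11, 4 → max 11
Option 3 regrets: 9, 7, 0 → max 9
Option 4 regrets: 7, 9, 3 → max 9
Option 5 regrets: 6, 0, 8 → max 8
Smallest max regret = 8 → Option 5.

Option 5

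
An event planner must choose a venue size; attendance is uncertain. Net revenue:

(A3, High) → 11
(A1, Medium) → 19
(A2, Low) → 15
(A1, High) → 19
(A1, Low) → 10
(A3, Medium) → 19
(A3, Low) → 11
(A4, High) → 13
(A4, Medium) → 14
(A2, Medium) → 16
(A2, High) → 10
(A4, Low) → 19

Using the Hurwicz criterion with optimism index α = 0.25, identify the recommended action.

A4

A1: 0.25·19 + 0.75·10 = 12.25
A2: 0.25·16 + 0.75·10 = 11.5
A3: 0.25·19 + 0.75·11 = 13
A4: 0.25·19 + 0.75·13 = 14.5
Highest Hurwicz score = 14.5 → A4.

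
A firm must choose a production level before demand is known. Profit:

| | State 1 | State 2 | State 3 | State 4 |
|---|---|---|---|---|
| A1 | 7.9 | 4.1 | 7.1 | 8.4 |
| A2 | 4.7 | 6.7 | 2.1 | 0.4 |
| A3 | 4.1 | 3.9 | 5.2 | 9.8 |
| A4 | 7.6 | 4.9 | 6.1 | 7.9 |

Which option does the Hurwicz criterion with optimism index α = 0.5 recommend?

A1: 0.5·8.4 + 0.5·4.1 = 6.25
A2: 0.5·6.7 + 0.5·0.4 = 3.55
A3: 0.5·9.8 + 0.5·3.9 = 6.85
A4: 0.5·7.9 + 0.5·4.9 = 6.4
Highest Hurwicz score = 6.85 → A3.

A3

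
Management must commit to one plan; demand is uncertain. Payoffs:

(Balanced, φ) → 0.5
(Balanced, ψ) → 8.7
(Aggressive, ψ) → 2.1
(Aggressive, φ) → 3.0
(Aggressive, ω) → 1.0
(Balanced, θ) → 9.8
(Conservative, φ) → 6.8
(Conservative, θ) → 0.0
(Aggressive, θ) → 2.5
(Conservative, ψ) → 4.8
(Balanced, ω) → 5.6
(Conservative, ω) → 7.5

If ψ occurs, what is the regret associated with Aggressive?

Best payoff under ψ is 8.7.
Regret = 8.7 − 2.1 = 6.6.

6.6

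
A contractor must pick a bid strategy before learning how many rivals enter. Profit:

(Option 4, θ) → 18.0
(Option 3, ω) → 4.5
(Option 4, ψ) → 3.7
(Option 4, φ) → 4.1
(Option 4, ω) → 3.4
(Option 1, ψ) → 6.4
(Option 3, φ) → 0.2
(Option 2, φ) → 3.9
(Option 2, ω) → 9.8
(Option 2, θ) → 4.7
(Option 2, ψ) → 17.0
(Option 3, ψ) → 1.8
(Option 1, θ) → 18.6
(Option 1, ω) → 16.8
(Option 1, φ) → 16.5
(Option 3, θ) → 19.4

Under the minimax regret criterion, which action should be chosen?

Option 1

Column bests: θ=19.4, φ=16.5, ψ=17.0, ω=16.8.
Option 1 regrets: 0.8, 0.0, 10.6, 0.0 → max 10.6
Option 2 regrets: 14.7, 12.6, 0.0, 7.0 → max 14.7
Option 3 regrets: 0.0, 16.3, 15.2, 12.3 → max 16.3
Option 4 regrets: 1.4, 12.4, 13.3, 13.4 → max 13.4
Smallest max regret = 10.6 → Option 1.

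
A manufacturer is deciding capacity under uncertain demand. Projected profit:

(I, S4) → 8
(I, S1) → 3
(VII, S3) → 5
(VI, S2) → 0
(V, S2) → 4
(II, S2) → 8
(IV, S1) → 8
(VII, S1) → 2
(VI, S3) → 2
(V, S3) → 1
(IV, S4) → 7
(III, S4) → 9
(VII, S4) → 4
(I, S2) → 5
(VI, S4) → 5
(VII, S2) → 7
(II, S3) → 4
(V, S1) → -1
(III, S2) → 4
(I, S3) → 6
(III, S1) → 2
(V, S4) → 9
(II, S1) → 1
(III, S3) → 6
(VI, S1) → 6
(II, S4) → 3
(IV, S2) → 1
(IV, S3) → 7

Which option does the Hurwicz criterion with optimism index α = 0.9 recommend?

III

I: 0.9·8 + 0.1·3 = 7.5
II: 0.9·8 + 0.1·1 = 7.3
III: 0.9·9 + 0.1·2 = 8.3
IV: 0.9·8 + 0.1·1 = 7.3
V: 0.9·9 + 0.1·(-1) = 8
VI: 0.9·6 + 0.1·0 = 5.4
VII: 0.9·7 + 0.1·2 = 6.5
Highest Hurwicz score = 8.3 → III.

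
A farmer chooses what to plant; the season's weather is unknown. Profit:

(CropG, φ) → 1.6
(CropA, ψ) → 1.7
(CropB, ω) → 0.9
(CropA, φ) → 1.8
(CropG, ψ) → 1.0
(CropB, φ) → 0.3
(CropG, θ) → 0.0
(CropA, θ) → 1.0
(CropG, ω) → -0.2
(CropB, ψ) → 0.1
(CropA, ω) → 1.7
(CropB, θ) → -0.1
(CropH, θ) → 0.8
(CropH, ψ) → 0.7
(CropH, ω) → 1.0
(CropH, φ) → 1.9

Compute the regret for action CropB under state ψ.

1.6

Best payoff under ψ is 1.7.
Regret = 1.7 − 0.1 = 1.6.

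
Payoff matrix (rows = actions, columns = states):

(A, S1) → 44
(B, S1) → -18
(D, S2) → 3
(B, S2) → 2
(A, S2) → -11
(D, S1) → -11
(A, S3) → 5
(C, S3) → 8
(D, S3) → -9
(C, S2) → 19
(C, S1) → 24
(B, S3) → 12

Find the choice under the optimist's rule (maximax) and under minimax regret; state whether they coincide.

Row maxima: A=44, B=12, C=24, D=3
Best best-case = 44 → A.
Column bests: S1=44, S2=19, S3=12.
A regrets: 0, 30, 7 → max 30
B regrets: 62, 17, 0 → max 62
C regrets: 20, 0, 4 → max 20
D regrets: 55, 16, 21 → max 55
Smallest max regret = 20 → C.

maximax → A; minimax regret → C (disagree)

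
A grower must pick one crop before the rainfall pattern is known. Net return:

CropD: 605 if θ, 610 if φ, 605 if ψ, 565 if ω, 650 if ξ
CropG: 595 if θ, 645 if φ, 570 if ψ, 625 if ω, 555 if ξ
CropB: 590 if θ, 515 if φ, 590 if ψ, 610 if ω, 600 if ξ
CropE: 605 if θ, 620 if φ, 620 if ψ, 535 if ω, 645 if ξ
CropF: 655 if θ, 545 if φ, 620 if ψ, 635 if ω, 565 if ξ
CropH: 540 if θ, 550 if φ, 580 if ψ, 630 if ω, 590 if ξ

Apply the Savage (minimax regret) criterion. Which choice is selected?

CropD

Column bests: θ=655, φ=645, ψ=620, ω=635, ξ=650.
CropD regrets: 50, 35, 15, 70, 0 → max 70
CropG regrets: 60, 0, 50, 10, 95 → max 95
CropB regrets: 65, 130, 30, 25, 50 → max 130
CropE regrets: 50, 25, 0, 100, 5 → max 100
CropF regrets: 0, 100, 0, 0, 85 → max 100
CropH regrets: 115, 95, 40, 5, 60 → max 115
Smallest max regret = 70 → CropD.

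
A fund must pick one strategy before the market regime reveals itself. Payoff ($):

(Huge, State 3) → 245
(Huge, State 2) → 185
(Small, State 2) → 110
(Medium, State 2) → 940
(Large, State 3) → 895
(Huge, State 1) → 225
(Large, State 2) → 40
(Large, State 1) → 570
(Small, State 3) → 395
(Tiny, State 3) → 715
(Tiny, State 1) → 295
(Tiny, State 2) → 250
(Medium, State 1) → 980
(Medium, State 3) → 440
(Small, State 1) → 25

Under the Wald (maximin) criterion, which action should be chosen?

Row minima: Tiny=250, Small=25, Medium=440, Large=40, Huge=185
Best worst-case = 440 → Medium.

Medium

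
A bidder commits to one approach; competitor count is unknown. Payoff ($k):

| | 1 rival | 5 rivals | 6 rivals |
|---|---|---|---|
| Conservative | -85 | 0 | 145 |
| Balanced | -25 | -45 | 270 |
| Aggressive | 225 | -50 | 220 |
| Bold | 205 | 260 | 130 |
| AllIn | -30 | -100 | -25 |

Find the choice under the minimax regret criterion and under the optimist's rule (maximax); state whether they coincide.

Column bests: 1 rival=225, 5 rivals=260, 6 rivals=270.
Conservative regrets: 310, 260, 125 → max 310
Balanced regrets: 250, 305, 0 → max 305
Aggressive regrets: 0, 310, 50 → max 310
Bold regrets: 20, 0, 140 → max 140
AllIn regrets: 255, 360, 295 → max 360
Smallest max regret = 140 → Bold.
Row maxima: Conservative=145, Balanced=270, Aggressive=225, Bold=260, AllIn=-25
Best best-case = 270 → Balanced.

minimax regret → Bold; maximax → Balanced (disagree)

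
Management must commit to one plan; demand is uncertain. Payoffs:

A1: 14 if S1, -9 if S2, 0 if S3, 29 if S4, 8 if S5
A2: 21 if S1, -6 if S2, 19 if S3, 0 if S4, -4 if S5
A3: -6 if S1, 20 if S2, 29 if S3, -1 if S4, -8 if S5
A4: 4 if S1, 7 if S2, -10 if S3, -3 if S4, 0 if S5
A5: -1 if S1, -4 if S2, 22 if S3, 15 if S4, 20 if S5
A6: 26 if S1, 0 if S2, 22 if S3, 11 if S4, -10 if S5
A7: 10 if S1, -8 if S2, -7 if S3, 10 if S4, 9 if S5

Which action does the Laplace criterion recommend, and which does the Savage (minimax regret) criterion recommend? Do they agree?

laplace → A5; minimax regret → A5 (agree)

Row averages: A1=8.4, A2=6, A3=6.8, A4=-0.4, A5=10.4, A6=9.8, A7=2.8
Highest average = 10.4 → A5.
Column bests: S1=26, S2=20, S3=29, S4=29, S5=20.
A1 regrets: 12, 29, 29, 0, 12 → max 29
A2 regrets: 5, 26, 10, 29, 24 → max 29
A3 regrets: 32, 0, 0, 30, 28 → max 32
A4 regrets: 22, 13, 39, 32, 20 → max 39
A5 regrets: 27, 24, 7, 14, 0 → max 27
A6 regrets: 0, 20, 7, 18, 30 → max 30
A7 regrets: 16, 28, 36, 19, 11 → max 36
Smallest max regret = 27 → A5.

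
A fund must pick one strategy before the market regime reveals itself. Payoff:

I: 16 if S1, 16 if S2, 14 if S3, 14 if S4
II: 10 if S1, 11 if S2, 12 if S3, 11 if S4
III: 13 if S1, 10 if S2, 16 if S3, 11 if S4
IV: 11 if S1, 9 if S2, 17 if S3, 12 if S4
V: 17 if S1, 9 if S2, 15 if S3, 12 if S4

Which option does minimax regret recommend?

I

Column bests: S1=17, S2=16, S3=17, S4=14.
I regrets: 1, 0, 3, 0 → max 3
II regrets: 7, 5, 5, 3 → max 7
III regrets: 4, 6, 1, 3 → max 6
IV regrets: 6, 7, 0, 2 → max 7
V regrets: 0, 7, 2, 2 → max 7
Smallest max regret = 3 → I.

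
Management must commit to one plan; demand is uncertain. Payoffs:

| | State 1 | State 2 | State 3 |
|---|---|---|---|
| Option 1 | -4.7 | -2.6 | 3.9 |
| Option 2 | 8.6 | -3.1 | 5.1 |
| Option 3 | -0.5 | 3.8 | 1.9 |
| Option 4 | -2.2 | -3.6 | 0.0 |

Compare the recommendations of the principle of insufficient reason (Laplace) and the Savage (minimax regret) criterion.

Row averages: Option 1=-17/15, Option 2=53/15, Option 3=26/15, Option 4=-29/15
Highest average = 53/15 → Option 2.
Column bests: State 1=8.6, State 2=3.8, State 3=5.1.
Option 1 regrets: 13.3, 6.4, 1.2 → max 13.3
Option 2 regrets: 0.0, 6.9, 0.0 → max 6.9
Option 3 regrets: 9.1, 0.0, 3.2 → max 9.1
Option 4 regrets: 10.8, 7.4, 5.1 → max 10.8
Smallest max regret = 6.9 → Option 2.

laplace → Option 2; minimax regret → Option 2 (agree)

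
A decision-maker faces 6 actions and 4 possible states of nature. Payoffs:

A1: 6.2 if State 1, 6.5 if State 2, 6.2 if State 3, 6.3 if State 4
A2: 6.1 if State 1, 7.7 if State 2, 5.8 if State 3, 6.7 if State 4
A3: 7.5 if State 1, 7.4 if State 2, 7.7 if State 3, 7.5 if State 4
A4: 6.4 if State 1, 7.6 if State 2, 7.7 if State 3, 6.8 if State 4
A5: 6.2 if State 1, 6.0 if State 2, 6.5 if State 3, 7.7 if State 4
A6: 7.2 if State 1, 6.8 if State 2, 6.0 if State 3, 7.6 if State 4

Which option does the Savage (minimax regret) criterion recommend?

Column bests: State 1=7.5, State 2=7.7, State 3=7.7, State 4=7.7.
A1 regrets: 1.3, 1.2, 1.5, 1.4 → max 1.5
A2 regrets: 1.4, 0.0, 1.9, 1.0 → max 1.9
A3 regrets: 0.0, 0.3, 0.0, 0.2 → max 0.3
A4 regrets: 1.1, 0.1, 0.0, 0.9 → max 1.1
A5 regrets: 1.3, 1.7, 1.2, 0.0 → max 1.7
A6 regrets: 0.3, 0.9, 1.7, 0.1 → max 1.7
Smallest max regret = 0.3 → A3.

A3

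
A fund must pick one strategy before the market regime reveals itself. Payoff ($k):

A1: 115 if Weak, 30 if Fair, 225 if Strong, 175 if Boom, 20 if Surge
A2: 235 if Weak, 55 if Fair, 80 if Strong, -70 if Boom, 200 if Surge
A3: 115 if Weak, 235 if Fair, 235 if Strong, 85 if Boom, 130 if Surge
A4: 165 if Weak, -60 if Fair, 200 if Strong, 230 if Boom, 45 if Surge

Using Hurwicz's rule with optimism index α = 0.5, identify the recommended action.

A1: 0.5·225 + 0.5·20 = 122.5
A2: 0.5·235 + 0.5·(-70) = 82.5
A3: 0.5·235 + 0.5·85 = 160
A4: 0.5·230 + 0.5·(-60) = 85
Highest Hurwicz score = 160 → A3.

A3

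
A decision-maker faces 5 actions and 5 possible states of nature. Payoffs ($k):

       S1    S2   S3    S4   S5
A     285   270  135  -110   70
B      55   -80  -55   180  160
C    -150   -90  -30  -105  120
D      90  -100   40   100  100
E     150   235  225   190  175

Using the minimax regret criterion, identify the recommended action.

Column bests: S1=285, S2=270, S3=225, S4=190, S5=175.
A regrets: 0, 0, 90, 300, 105 → max 300
B regrets: 230, 350, 280, 10, 15 → max 350
C regrets: 435, 360, 255, 295, 55 → max 435
D regrets: 195, 370, 185, 90, 75 → max 370
E regrets: 135, 35, 0, 0, 0 → max 135
Smallest max regret = 135 → E.

E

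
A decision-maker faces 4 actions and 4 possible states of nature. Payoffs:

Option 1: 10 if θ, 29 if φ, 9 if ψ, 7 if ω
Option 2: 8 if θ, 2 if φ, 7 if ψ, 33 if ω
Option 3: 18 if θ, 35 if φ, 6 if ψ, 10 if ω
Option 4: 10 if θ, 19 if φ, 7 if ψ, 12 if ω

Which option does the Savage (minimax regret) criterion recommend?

Option 4

Column bests: θ=18, φ=35, ψ=9, ω=33.
Option 1 regrets: 8, 6, 0, 26 → max 26
Option 2 regrets: 10, 33, 2, 0 → max 33
Option 3 regrets: 0, 0, 3, 23 → max 23
Option 4 regrets: 8, 16, 2, 21 → max 21
Smallest max regret = 21 → Option 4.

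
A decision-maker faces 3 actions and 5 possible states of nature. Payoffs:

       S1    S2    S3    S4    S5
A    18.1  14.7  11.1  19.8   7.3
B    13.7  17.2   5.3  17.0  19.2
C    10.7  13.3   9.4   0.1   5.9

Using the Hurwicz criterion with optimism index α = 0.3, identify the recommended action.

A: 0.3·19.8 + 0.7·7.3 = 11.05
B: 0.3·19.2 + 0.7·5.3 = 9.47
C: 0.3·13.3 + 0.7·0.1 = 4.06
Highest Hurwicz score = 11.05 → A.

A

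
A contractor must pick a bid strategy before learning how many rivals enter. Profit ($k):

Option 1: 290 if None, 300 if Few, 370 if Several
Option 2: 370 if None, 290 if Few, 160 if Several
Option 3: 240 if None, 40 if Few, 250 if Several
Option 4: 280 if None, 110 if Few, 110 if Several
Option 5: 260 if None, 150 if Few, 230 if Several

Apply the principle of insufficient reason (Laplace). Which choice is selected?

Option 1

Row averages: Option 1=320, Option 2=820/3, Option 3=530/3, Option 4=500/3, Option 5=640/3
Highest average = 320 → Option 1.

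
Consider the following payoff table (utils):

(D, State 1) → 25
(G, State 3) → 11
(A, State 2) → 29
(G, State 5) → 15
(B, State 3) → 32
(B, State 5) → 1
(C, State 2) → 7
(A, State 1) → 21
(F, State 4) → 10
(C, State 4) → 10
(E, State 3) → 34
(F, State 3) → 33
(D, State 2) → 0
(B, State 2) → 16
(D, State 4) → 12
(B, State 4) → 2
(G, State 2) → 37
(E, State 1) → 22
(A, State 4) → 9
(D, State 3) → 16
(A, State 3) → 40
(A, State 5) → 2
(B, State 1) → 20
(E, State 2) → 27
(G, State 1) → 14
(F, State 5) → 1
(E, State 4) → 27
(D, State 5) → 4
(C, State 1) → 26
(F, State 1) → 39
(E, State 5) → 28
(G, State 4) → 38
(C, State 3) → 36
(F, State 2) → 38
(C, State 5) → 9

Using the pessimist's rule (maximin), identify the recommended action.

E

Row minima: A=2, B=1, C=7, D=0, E=22, F=1, G=11
Best worst-case = 22 → E.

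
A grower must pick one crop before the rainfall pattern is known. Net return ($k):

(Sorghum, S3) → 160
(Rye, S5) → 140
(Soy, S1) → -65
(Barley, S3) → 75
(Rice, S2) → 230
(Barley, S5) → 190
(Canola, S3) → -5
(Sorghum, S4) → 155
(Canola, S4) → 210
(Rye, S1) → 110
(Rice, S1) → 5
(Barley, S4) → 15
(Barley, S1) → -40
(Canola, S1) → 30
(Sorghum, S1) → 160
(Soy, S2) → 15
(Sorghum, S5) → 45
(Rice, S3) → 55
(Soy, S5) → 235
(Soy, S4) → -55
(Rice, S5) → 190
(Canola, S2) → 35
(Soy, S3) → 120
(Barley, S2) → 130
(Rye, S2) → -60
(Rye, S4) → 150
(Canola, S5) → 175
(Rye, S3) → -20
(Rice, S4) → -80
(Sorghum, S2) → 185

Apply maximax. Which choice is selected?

Soy

Row maxima: Barley=190, Sorghum=185, Soy=235, Rye=150, Canola=210, Rice=230
Best best-case = 235 → Soy.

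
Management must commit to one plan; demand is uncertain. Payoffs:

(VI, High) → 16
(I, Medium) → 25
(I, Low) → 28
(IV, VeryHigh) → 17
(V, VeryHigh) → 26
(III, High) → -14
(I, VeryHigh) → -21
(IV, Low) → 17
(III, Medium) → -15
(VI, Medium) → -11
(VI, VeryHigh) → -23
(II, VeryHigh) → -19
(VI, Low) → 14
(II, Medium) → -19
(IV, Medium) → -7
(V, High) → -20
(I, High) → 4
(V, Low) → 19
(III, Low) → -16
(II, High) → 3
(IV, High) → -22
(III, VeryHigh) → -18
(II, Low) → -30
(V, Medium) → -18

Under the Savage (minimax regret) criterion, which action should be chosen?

Column bests: Low=28, Medium=25, High=16, VeryHigh=26.
I regrets: 0, 0, 12, 47 → max 47
II regrets: 58, 44, 13, 45 → max 58
III regrets: 44, 40, 30, 44 → max 44
IV regrets: 11, 32, 38, 9 → max 38
V regrets: 9, 43, 36, 0 → max 43
VI regrets: 14, 36, 0, 49 → max 49
Smallest max regret = 38 → IV.

IV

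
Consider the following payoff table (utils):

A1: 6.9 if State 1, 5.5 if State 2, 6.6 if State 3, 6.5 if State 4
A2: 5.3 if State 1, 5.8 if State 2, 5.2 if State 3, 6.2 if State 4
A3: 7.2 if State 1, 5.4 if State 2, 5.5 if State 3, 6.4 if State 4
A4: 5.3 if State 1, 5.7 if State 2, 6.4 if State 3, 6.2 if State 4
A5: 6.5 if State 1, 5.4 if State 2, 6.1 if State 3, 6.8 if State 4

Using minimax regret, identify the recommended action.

A1

Column bests: State 1=7.2, State 2=5.8, State 3=6.6, State 4=6.8.
A1 regrets: 0.3, 0.3, 0.0, 0.3 → max 0.3
A2 regrets: 1.9, 0.0, 1.4, 0.6 → max 1.9
A3 regrets: 0.0, 0.4, 1.1, 0.4 → max 1.1
A4 regrets: 1.9, 0.1, 0.2, 0.6 → max 1.9
A5 regrets: 0.7, 0.4, 0.5, 0.0 → max 0.7
Smallest max regret = 0.3 → A1.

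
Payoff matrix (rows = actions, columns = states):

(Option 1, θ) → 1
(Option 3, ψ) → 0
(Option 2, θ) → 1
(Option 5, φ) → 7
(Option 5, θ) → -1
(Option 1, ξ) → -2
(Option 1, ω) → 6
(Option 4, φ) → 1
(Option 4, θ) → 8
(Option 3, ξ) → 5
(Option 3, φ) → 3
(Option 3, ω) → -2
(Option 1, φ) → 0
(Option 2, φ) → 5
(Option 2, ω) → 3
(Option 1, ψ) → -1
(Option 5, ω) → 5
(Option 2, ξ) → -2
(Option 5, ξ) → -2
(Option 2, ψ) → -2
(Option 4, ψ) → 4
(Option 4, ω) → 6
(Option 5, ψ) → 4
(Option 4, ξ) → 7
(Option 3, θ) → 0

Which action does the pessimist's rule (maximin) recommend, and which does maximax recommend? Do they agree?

maximin → Option 4; maximax → Option 4 (agree)

Row minima: Option 1=-2, Option 2=-2, Option 3=-2, Option 4=1, Option 5=-2
Best worst-case = 1 → Option 4.
Row maxima: Option 1=6, Option 2=5, Option 3=5, Option 4=8, Option 5=7
Best best-case = 8 → Option 4.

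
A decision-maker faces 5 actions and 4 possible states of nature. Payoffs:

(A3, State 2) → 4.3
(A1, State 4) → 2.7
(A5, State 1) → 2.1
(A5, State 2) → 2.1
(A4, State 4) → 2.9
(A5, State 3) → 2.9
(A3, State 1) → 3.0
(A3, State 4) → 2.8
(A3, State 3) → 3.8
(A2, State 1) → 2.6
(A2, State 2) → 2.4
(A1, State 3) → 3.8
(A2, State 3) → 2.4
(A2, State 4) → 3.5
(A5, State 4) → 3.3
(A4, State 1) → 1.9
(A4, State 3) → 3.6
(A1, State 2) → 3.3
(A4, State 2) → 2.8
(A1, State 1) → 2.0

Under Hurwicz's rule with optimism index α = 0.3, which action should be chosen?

A1: 0.3·3.8 + 0.7·2.0 = 2.54
A2: 0.3·3.5 + 0.7·2.4 = 2.73
A3: 0.3·4.3 + 0.7·2.8 = 3.25
A4: 0.3·3.6 + 0.7·1.9 = 2.41
A5: 0.3·3.3 + 0.7·2.1 = 2.46
Highest Hurwicz score = 3.25 → A3.

A3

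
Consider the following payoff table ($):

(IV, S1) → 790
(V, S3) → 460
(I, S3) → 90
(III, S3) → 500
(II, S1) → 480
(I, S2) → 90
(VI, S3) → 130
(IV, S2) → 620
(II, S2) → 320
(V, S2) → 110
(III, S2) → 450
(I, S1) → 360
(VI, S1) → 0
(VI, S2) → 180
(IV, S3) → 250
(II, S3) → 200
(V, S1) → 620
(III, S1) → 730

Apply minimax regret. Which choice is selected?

III

Column bests: S1=790, S2=620, S3=500.
I regrets: 430, 530, 410 → max 530
II regrets: 310, 300, 300 → max 310
III regrets: 60, 170, 0 → max 170
IV regrets: 0, 0, 250 → max 250
V regrets: 170, 510, 40 → max 510
VI regrets: 790, 440, 370 → max 790
Smallest max regret = 170 → III.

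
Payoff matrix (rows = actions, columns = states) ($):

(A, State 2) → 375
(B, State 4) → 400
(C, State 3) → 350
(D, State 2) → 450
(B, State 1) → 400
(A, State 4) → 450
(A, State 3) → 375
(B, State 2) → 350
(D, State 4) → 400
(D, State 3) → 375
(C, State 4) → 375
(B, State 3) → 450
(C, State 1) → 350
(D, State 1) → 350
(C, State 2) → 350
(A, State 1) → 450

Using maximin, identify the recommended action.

A

Row minima: A=375, B=350, C=350, D=350
Best worst-case = 375 → A.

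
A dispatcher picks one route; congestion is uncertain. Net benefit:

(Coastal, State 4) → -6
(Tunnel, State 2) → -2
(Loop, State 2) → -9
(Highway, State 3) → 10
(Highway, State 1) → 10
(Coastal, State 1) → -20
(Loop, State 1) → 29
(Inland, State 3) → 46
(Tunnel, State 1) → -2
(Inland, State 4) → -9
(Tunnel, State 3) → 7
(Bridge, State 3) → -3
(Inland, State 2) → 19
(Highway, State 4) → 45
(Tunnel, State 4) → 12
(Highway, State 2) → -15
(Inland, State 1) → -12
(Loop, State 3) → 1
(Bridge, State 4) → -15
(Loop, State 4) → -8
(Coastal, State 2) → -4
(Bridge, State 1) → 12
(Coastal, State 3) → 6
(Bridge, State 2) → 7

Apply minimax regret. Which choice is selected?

Highway

Column bests: State 1=29, State 2=19, State 3=46, State 4=45.
Inland regrets: 41, 0, 0, 54 → max 54
Coastal regrets: 49, 23, 40, 51 → max 51
Highway regrets: 19, 34, 36, 0 → max 36
Tunnel regrets: 31, 21, 39, 33 → max 39
Bridge regrets: 17, 12, 49, 60 → max 60
Loop regrets: 0, 28, 45, 53 → max 53
Smallest max regret = 36 → Highway.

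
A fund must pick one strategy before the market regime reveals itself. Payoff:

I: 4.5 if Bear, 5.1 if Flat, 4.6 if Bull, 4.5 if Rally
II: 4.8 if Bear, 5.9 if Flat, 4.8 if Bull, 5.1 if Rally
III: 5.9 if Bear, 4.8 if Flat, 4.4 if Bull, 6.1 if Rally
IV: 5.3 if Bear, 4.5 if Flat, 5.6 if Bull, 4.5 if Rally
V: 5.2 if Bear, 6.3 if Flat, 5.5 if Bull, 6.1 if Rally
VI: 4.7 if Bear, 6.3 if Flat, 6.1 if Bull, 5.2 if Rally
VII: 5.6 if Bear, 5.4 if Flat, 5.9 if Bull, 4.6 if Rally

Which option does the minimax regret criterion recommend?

Column bests: Bear=5.9, Flat=6.3, Bull=6.1, Rally=6.1.
I regrets: 1.4, 1.2, 1.5, 1.6 → max 1.6
II regrets: 1.1, 0.4, 1.3, 1.0 → max 1.3
III regrets: 0.0, 1.5, 1.7, 0.0 → max 1.7
IV regrets: 0.6, 1.8, 0.5, 1.6 → max 1.8
V regrets: 0.7, 0.0, 0.6, 0.0 → max 0.7
VI regrets: 1.2, 0.0, 0.0, 0.9 → max 1.2
VII regrets: 0.3, 0.9, 0.2, 1.5 → max 1.5
Smallest max regret = 0.7 → V.

V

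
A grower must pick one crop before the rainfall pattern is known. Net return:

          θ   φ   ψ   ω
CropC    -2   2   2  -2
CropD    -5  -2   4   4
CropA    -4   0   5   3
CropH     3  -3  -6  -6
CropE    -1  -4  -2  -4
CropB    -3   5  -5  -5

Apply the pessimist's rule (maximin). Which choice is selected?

CropC

Row minima: CropC=-2, CropD=-5, CropA=-4, CropH=-6, CropE=-4, CropB=-5
Best worst-case = -2 → CropC.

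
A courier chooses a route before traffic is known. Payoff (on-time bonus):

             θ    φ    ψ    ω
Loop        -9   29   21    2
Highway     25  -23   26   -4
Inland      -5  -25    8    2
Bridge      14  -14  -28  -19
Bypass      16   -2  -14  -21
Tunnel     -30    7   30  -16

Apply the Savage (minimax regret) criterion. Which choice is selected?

Loop

Column bests: θ=25, φ=29, ψ=30, ω=2.
Loop regrets: 34, 0, 9, 0 → max 34
Highway regrets: 0, 52, 4, 6 → max 52
Inland regrets: 30, 54, 22, 0 → max 54
Bridge regrets: 11, 43, 58, 21 → max 58
Bypass regrets: 9, 31, 44, 23 → max 44
Tunnel regrets: 55, 22, 0, 18 → max 55
Smallest max regret = 34 → Loop.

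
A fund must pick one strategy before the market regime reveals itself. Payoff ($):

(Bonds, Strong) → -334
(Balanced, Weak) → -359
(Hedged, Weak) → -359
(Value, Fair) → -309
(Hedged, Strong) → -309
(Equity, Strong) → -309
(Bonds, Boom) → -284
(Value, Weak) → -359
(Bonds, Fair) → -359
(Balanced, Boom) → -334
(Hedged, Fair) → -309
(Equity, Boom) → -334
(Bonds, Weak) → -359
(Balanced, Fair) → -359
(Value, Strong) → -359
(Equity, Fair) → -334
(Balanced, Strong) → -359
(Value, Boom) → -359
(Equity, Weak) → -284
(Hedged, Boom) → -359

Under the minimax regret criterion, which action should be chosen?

Equity

Column bests: Weak=-284, Fair=-309, Strong=-309, Boom=-284.
Hedged regrets: 75, 0, 0, 75 → max 75
Equity regrets: 0, 25, 0, 50 → max 50
Balanced regrets: 75, 50, 50, 50 → max 75
Value regrets: 75, 0, 50, 75 → max 75
Bonds regrets: 75, 50, 25, 0 → max 75
Smallest max regret = 50 → Equity.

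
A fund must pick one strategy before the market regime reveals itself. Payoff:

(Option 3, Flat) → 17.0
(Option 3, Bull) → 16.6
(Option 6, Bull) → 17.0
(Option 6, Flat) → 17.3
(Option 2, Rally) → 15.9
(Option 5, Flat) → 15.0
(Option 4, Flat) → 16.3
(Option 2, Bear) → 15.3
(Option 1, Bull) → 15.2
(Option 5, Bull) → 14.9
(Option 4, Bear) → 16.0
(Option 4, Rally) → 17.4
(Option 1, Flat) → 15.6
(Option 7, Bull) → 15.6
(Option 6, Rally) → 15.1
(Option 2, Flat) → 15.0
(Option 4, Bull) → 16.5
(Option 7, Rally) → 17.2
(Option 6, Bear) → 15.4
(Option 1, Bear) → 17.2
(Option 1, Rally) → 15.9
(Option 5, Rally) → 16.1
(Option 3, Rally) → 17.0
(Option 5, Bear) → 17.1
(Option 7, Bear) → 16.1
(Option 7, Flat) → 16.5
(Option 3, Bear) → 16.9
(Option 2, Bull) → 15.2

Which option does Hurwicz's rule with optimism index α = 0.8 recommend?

Option 4

Option 1: 0.8·17.2 + 0.2·15.2 = 16.8
Option 2: 0.8·15.9 + 0.2·15.0 = 15.72
Option 3: 0.8·17.0 + 0.2·16.6 = 16.92
Option 4: 0.8·17.4 + 0.2·16.0 = 17.12
Option 5: 0.8·17.1 + 0.2·14.9 = 16.66
Option 6: 0.8·17.3 + 0.2·15.1 = 16.86
Option 7: 0.8·17.2 + 0.2·15.6 = 16.88
Highest Hurwicz score = 17.12 → Option 4.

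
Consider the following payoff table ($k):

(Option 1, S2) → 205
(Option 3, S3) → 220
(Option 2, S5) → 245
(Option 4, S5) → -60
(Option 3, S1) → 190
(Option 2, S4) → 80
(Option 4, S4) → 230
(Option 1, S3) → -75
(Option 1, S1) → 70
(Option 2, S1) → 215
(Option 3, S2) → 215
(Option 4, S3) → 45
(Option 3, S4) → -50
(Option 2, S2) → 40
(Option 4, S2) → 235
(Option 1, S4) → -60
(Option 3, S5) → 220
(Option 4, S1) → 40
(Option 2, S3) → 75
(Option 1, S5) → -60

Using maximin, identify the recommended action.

Option 2

Row minima: Option 1=-75, Option 2=40, Option 3=-50, Option 4=-60
Best worst-case = 40 → Option 2.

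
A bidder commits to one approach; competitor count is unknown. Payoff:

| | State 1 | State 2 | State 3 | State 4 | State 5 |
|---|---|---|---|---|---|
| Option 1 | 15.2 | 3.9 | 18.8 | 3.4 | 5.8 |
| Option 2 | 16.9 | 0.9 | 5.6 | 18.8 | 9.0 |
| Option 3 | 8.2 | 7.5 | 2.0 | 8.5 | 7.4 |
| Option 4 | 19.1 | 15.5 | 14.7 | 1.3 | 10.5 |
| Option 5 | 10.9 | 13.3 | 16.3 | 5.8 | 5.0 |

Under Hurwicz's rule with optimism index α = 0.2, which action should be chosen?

Option 5

Option 1: 0.2·18.8 + 0.8·3.4 = 6.48
Option 2: 0.2·18.8 + 0.8·0.9 = 4.48
Option 3: 0.2·8.5 + 0.8·2.0 = 3.3
Option 4: 0.2·19.1 + 0.8·1.3 = 4.86
Option 5: 0.2·16.3 + 0.8·5.0 = 7.26
Highest Hurwicz score = 7.26 → Option 5.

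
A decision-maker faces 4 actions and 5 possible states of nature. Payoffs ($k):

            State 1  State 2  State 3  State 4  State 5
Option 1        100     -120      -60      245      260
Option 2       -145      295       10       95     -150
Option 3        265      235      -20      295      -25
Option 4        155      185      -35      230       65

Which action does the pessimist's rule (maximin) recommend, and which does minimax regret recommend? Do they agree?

Row minima: Option 1=-120, Option 2=-150, Option 3=-25, Option 4=-35
Best worst-case = -25 → Option 3.
Column bests: State 1=265, State 2=295, State 3=10, State 4=295, State 5=260.
Option 1 regrets: 165, 415, 70, 50, 0 → max 415
Option 2 regrets: 410, 0, 0, 200, 410 → max 410
Option 3 regrets: 0, 60, 30, 0, 285 → max 285
Option 4 regrets: 110, 110, 45, 65, 195 → max 195
Smallest max regret = 195 → Option 4.

maximin → Option 3; minimax regret → Option 4 (disagree)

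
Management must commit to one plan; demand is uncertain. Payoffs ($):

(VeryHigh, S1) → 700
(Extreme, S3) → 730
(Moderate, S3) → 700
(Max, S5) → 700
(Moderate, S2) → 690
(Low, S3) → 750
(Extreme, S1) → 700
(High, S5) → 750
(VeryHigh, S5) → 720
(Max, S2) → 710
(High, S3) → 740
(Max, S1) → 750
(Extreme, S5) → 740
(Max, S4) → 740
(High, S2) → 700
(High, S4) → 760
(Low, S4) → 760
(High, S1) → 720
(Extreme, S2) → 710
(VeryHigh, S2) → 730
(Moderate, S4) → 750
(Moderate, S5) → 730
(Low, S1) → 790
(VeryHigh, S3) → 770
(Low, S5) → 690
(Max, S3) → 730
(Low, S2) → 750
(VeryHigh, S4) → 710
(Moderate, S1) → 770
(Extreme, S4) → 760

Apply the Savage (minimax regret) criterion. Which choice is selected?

Column bests: S1=790, S2=750, S3=770, S4=760, S5=750.
Low regrets: 0, 0, 20, 0, 60 → max 60
Moderate regrets: 20, 60, 70, 10, 20 → max 70
High regrets: 70, 50, 30, 0, 0 → max 70
VeryHigh regrets: 90, 20, 0, 50, 30 → max 90
Extreme regrets: 90, 40, 40, 0, 10 → max 90
Max regrets: 40, 40, 40, 20, 50 → max 50
Smallest max regret = 50 → Max.

Max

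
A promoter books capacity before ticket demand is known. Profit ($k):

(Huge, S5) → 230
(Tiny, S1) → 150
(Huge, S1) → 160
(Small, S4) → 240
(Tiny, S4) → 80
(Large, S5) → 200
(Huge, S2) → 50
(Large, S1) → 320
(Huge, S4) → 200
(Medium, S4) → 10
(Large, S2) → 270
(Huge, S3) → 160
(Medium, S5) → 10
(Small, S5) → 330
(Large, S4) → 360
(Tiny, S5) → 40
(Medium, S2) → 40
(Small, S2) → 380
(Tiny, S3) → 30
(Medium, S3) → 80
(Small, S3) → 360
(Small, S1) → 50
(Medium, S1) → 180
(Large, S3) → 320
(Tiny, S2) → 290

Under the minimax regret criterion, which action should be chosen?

Large

Column bests: S1=320, S2=380, S3=360, S4=360, S5=330.
Tiny regrets: 170, 90, 330, 280, 290 → max 330
Small regrets: 270, 0, 0, 120, 0 → max 270
Medium regrets: 140, 340, 280, 350, 320 → max 350
Large regrets: 0, 110, 40, 0, 130 → max 130
Huge regrets: 160, 330, 200, 160, 100 → max 330
Smallest max regret = 130 → Large.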